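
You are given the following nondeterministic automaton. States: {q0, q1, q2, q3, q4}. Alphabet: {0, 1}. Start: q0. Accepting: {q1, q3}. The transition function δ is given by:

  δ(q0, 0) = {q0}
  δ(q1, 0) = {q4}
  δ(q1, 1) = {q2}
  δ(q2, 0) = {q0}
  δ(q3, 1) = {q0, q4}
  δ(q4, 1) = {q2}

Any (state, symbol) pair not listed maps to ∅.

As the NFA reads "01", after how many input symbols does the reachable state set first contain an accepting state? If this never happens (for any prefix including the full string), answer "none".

Start in {q0}.
Read '0': {q0} → {q0}.
Read '1': {q0} → ∅.
No reachable set along the way intersects F.

none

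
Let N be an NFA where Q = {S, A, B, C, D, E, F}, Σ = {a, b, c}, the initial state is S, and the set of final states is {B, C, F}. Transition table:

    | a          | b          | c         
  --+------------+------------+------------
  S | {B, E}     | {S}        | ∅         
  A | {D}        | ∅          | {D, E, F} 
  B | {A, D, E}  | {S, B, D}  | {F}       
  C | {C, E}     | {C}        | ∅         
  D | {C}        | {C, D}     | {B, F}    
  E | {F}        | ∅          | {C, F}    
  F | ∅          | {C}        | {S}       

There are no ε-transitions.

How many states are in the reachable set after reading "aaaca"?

Start in {S}.
Read 'a': S→{B, E}; now {B, E}.
Read 'a': B→{A, D, E}, E→{F}; now {A, D, E, F}.
Read 'a': A→{D}, D→{C}, E→{F}, F→∅; now {C, D, F}.
Read 'c': C→∅, D→{B, F}, F→{S}; now {S, B, F}.
Read 'a': S→{B, E}, B→{A, D, E}, F→∅; now {A, B, D, E}.
That set has 4 states.

4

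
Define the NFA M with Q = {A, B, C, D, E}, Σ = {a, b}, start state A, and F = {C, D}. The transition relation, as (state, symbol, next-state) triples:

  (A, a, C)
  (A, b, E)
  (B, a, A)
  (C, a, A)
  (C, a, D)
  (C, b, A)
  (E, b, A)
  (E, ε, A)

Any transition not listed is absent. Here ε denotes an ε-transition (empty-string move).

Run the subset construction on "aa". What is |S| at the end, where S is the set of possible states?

2

Start in {A}.
Read 'a': A→{C}; now {C}.
Read 'a': C→{A, D}; now {A, D}.
That set has 2 states.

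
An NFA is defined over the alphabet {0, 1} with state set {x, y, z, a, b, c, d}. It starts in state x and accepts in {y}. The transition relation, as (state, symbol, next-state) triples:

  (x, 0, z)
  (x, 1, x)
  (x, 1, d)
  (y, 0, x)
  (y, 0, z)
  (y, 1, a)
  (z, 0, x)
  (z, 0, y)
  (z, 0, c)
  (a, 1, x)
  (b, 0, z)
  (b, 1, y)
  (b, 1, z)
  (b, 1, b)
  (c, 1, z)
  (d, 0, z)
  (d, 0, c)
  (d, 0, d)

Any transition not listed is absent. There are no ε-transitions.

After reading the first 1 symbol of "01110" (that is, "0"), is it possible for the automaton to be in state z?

Yes

Start in {x}.
Read '0': x→{z}; now {z}.
State z is in {z}.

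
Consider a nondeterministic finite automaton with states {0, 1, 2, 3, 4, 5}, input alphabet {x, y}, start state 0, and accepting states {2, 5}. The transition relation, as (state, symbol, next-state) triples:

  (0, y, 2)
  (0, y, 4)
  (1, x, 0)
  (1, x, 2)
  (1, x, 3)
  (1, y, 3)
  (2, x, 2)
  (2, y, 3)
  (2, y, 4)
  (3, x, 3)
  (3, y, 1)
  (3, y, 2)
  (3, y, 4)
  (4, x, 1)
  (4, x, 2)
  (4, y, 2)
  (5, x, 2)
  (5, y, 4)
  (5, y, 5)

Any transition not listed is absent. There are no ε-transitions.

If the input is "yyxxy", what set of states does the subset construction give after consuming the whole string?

Start in {0}.
Read 'y': 0→{2, 4}; now {2, 4}.
Read 'y': 2→{3, 4}, 4→{2}; now {2, 3, 4}.
Read 'x': 2→{2}, 3→{3}, 4→{1, 2}; now {1, 2, 3}.
Read 'x': 1→{0, 2, 3}, 2→{2}, 3→{3}; now {0, 2, 3}.
Read 'y': 0→{2, 4}, 2→{3, 4}, 3→{1, 2, 4}; now {1, 2, 3, 4}.

{1, 2, 3, 4}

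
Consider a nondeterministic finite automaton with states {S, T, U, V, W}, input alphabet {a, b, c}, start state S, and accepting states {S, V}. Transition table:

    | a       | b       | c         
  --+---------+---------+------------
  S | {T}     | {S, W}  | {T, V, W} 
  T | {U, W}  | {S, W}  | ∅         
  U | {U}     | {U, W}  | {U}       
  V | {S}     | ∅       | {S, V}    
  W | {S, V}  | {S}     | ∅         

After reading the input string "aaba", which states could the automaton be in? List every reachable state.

Start in {S}.
Read 'a': S→{T}; now {T}.
Read 'a': T→{U, W}; now {U, W}.
Read 'b': U→{U, W}, W→{S}; now {S, U, W}.
Read 'a': S→{T}, U→{U}, W→{S, V}; now {S, T, U, V}.

{S, T, U, V}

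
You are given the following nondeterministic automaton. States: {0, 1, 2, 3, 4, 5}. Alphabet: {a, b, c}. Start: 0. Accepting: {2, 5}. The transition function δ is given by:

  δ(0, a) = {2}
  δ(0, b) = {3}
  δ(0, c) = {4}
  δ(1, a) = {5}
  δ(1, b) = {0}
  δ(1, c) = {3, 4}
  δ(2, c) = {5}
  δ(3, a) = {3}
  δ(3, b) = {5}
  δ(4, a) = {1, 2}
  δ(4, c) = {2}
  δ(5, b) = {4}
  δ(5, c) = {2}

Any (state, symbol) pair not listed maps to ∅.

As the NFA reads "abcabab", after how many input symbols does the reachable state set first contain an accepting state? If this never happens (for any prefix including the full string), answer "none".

1

Start in {0}.
Read 'a': {0} → {2}.
None of the earlier sets intersect F, but {2} does.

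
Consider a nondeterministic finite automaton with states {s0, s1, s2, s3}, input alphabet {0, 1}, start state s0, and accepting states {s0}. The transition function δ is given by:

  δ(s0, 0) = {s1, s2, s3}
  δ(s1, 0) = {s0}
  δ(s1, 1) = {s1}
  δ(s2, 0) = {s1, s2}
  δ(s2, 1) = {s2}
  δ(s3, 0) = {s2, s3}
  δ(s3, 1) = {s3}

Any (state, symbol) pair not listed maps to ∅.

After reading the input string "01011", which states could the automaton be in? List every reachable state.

{s1, s2, s3}

Start in {s0}.
Read '0': s0→{s1, s2, s3}; now {s1, s2, s3}.
Read '1': s1→{s1}, s2→{s2}, s3→{s3}; now {s1, s2, s3}.
Read '0': s1→{s0}, s2→{s1, s2}, s3→{s2, s3}; now {s0, s1, s2, s3}.
Read '1': s0→∅, s1→{s1}, s2→{s2}, s3→{s3}; now {s1, s2, s3}.
Read '1': s1→{s1}, s2→{s2}, s3→{s3}; now {s1, s2, s3}.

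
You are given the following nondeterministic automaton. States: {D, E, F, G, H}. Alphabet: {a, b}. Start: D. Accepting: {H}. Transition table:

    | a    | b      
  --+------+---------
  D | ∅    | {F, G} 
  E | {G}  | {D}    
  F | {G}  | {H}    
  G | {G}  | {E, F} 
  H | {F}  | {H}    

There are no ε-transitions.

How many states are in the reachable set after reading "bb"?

3

Start in {D}.
Read 'b': {D} → {F, G}.
Read 'b': {F, G} → {E, F, H}.
That set has 3 states.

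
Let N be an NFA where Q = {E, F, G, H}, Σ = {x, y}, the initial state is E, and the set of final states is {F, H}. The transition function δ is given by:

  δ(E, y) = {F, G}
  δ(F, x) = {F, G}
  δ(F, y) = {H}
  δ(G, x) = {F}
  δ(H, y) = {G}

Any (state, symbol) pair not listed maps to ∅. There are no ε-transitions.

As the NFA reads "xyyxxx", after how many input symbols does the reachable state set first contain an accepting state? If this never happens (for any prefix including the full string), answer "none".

none

Start in {E}.
Read 'x': {E} → ∅.
The set is empty and remains empty for the remaining 5 symbols.
No reachable set along the way intersects F.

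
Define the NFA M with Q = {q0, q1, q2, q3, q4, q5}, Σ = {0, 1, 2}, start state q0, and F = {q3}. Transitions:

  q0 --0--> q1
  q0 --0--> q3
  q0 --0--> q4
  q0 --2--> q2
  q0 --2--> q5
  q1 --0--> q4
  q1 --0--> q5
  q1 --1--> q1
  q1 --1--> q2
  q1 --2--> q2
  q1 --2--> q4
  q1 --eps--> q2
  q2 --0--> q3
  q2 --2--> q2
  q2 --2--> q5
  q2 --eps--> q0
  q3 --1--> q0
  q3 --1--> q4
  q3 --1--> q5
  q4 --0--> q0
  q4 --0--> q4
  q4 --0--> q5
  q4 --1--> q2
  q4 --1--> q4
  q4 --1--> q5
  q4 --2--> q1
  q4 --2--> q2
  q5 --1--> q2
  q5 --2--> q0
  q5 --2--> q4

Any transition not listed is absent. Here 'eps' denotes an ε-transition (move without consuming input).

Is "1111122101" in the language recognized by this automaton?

Start in {q0}.
Read '1': {q0} → ∅.
The set is empty and remains empty for the remaining 9 symbols.
The final set ∅ contains no accepting state.

No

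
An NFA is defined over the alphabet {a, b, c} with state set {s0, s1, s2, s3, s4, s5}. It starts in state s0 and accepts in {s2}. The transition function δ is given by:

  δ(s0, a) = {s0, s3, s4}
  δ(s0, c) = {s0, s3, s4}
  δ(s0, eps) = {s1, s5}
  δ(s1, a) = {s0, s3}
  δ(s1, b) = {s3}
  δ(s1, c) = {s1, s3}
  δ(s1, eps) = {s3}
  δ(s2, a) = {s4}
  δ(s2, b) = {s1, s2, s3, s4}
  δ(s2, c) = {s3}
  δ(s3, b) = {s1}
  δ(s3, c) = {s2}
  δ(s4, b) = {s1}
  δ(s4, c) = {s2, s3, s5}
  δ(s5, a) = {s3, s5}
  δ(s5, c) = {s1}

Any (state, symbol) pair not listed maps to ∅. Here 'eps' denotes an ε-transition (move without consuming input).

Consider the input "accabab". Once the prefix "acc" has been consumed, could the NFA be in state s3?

Yes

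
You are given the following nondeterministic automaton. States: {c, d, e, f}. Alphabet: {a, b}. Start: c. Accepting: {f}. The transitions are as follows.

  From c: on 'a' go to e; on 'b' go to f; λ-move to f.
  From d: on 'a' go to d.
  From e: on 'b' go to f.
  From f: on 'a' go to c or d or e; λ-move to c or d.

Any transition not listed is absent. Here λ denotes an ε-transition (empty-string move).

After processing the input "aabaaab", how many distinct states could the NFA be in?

3

Start: ε-closure({c}) = {c, d, f}.
Read 'a': {c, d, f} → {c, d, e, f}.
Read 'a': {c, d, e, f} → {c, d, e, f}.
Read 'b': {c, d, e, f} → {c, d, f}.
Read 'a': {c, d, f} → {c, d, e, f}.
Read 'a': {c, d, e, f} → {c, d, e, f}.
Read 'a': {c, d, e, f} → {c, d, e, f}.
Read 'b': {c, d, e, f} → {c, d, f}.
That set has 3 states.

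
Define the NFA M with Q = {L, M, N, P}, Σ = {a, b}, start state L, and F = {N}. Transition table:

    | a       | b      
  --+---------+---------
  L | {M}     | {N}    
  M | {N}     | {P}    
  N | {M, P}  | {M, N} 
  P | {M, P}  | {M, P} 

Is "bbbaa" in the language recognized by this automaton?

Yes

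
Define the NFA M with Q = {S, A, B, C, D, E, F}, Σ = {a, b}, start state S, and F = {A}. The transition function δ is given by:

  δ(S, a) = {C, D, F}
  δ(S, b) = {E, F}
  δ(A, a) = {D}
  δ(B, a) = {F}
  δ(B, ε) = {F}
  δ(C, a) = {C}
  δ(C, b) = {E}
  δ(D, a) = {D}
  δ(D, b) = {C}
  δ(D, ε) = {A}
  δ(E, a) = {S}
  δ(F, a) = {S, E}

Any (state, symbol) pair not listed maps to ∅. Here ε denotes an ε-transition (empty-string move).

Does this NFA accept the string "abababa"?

No

Start in {S}.
Read 'a': {S} → {A, C, D, F}.
Read 'b': {A, C, D, F} → {C, E}.
Read 'a': {C, E} → {S, C}.
Read 'b': {S, C} → {E, F}.
Read 'a': {E, F} → {S, E}.
Read 'b': {S, E} → {E, F}.
Read 'a': {E, F} → {S, E}.
The final set {S, E} contains no accepting state.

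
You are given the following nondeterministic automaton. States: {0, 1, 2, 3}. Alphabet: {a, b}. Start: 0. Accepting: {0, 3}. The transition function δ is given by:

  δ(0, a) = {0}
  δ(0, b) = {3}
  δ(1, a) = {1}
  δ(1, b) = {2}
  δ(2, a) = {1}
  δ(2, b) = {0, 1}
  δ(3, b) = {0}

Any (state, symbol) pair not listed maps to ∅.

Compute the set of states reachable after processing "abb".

{0}

Start in {0}.
Read 'a': {0} → {0}.
Read 'b': {0} → {3}.
Read 'b': {3} → {0}.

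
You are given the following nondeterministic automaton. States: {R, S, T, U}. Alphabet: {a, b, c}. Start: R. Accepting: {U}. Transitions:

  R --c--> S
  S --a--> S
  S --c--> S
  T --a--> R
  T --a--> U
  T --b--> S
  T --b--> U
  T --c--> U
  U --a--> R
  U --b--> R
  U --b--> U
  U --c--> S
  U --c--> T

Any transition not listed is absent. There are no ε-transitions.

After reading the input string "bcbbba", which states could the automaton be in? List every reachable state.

∅

Start in {R}.
Read 'b': {R} → ∅.
The set is empty and remains empty for the remaining 5 symbols.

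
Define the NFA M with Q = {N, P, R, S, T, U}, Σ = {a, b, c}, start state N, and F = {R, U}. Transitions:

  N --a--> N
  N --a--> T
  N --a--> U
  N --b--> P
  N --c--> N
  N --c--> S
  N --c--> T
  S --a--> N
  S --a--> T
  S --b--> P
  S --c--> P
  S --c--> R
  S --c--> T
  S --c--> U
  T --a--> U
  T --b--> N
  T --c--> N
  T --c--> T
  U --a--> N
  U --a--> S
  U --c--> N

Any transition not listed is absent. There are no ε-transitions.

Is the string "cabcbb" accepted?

Start in {N}.
Read 'c': {N} → {N, S, T}.
Read 'a': {N, S, T} → {N, T, U}.
Read 'b': {N, T, U} → {N, P}.
Read 'c': {N, P} → {N, S, T}.
Read 'b': {N, S, T} → {N, P}.
Read 'b': {N, P} → {P}.
The final set {P} contains no accepting state.

No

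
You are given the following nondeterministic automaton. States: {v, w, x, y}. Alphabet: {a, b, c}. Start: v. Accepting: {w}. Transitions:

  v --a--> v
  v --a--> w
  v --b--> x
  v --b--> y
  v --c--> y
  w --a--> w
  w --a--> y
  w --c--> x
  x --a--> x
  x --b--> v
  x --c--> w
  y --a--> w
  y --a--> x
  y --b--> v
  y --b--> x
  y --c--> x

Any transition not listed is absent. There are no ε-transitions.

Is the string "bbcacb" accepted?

No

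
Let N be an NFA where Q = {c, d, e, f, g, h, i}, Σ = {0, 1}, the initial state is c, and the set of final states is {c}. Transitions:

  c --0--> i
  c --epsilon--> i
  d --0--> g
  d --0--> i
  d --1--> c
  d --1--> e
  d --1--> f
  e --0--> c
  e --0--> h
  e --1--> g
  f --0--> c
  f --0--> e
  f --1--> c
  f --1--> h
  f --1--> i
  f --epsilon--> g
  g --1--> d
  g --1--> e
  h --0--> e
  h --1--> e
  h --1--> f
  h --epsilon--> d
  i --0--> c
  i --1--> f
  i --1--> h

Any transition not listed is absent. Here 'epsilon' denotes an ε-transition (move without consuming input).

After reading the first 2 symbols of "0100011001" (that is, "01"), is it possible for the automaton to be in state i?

Start: ε-closure({c}) = {c, i}.
Read '0': {c, i} → {c, i}.
Read '1': {c, i} → {d, f, g, h}.
State i is not in {d, f, g, h}.

No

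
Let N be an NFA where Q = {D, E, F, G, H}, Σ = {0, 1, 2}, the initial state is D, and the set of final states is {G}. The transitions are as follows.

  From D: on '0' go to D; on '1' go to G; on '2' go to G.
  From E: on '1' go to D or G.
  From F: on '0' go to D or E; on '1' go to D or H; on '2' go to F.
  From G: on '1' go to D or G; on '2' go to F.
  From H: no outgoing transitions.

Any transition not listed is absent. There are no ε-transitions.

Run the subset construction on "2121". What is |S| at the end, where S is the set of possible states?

3

Start in {D}.
Read '2': D→{G}; now {G}.
Read '1': G→{D, G}; now {D, G}.
Read '2': D→{G}, G→{F}; now {F, G}.
Read '1': F→{D, H}, G→{D, G}; now {D, G, H}.
That set has 3 states.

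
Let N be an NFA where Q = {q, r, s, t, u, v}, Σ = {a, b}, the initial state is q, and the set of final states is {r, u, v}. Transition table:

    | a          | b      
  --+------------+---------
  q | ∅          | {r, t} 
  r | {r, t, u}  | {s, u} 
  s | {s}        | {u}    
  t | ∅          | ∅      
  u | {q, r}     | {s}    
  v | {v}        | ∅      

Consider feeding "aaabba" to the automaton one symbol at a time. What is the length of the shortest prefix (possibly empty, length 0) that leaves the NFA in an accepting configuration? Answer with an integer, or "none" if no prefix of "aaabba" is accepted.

none

Start in {q}.
Read 'a': {q} → ∅.
The set is empty and remains empty for the remaining 5 symbols.
No reachable set along the way intersects F.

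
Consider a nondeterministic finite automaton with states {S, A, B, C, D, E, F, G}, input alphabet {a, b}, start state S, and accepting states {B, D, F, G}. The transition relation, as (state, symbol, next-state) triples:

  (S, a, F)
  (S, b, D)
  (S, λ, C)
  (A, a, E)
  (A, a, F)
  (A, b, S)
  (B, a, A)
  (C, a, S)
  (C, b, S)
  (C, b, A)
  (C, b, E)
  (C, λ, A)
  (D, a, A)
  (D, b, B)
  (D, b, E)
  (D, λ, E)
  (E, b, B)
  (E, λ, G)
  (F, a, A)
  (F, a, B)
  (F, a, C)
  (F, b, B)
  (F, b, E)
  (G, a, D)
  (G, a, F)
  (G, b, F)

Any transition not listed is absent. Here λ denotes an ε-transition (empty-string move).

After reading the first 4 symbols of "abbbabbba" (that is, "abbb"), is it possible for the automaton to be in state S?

Start: ε-closure({S}) = {S, A, C}.
Read 'a': S→{F}, A→{E, F}, C→{S}; union {S, E, F}; ε-closure = {S, A, C, E, F, G}.
Read 'b': S→{D}, A→{S}, C→{S, A, E}, E→{B}, F→{B, E}, G→{F}; union {S, A, B, D, E, F}; ε-closure = {S, A, B, C, D, E, F, G}.
Read 'b': S→{D}, A→{S}, B→∅, C→{S, A, E}, D→{B, E}, E→{B}, F→{B, E}, G→{F}; union {S, A, B, D, E, F}; ε-closure = {S, A, B, C, D, E, F, G}.
Read 'b': S→{D}, A→{S}, B→∅, C→{S, A, E}, D→{B, E}, E→{B}, F→{B, E}, G→{F}; union {S, A, B, D, E, F}; ε-closure = {S, A, B, C, D, E, F, G}.
State S is in {S, A, B, C, D, E, F, G}.

Yes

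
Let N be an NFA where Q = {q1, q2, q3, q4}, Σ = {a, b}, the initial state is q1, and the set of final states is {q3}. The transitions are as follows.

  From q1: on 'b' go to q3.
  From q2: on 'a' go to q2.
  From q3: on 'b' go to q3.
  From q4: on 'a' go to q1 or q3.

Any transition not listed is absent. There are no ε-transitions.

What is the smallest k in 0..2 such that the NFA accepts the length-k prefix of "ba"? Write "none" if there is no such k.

1

Start in {q1}.
Read 'b': q1→{q3}; now {q3}.
None of the earlier sets intersect F, but {q3} does.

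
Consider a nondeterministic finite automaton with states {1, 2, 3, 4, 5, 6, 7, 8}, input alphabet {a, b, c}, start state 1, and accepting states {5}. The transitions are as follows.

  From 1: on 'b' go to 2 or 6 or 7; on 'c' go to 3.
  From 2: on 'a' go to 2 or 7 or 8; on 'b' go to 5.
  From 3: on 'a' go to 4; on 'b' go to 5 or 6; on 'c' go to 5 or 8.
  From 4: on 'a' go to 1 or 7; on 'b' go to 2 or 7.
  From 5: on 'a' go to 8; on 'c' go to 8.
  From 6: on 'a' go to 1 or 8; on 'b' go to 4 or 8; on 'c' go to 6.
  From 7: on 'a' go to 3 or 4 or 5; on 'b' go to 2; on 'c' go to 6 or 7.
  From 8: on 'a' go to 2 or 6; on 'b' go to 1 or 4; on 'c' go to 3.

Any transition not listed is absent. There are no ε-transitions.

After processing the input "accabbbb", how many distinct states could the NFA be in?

Start in {1}.
Read 'a': {1} → ∅.
The set is empty and remains empty for the remaining 7 symbols.
That set has 0 states.

0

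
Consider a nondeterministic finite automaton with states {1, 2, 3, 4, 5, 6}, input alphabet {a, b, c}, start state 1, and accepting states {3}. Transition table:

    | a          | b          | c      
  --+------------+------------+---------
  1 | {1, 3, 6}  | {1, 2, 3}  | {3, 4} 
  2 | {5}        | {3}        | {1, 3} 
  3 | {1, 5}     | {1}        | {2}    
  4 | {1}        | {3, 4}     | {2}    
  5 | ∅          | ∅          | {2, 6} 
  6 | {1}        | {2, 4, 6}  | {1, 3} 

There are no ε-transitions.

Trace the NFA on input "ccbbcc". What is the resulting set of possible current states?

Start in {1}.
Read 'c': 1→{3, 4}; now {3, 4}.
Read 'c': 3→{2}, 4→{2}; now {2}.
Read 'b': 2→{3}; now {3}.
Read 'b': 3→{1}; now {1}.
Read 'c': 1→{3, 4}; now {3, 4}.
Read 'c': 3→{2}, 4→{2}; now {2}.

{2}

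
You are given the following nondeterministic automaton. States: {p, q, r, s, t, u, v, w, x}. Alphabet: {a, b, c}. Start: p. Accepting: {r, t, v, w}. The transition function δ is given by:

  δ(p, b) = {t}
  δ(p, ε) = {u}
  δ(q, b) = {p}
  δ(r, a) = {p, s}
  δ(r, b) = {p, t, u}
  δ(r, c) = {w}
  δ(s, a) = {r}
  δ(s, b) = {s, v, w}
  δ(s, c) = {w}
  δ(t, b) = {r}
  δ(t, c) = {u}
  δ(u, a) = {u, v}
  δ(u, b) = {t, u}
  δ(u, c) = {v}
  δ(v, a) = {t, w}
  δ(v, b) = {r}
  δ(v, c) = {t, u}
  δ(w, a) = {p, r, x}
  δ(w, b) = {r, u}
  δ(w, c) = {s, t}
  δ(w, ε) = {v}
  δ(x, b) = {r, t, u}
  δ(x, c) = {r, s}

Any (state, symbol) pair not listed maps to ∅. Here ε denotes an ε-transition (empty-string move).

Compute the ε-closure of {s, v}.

Begin with {s, v}.
No ε-moves leave this set, so the closure equals the set itself.

{s, v}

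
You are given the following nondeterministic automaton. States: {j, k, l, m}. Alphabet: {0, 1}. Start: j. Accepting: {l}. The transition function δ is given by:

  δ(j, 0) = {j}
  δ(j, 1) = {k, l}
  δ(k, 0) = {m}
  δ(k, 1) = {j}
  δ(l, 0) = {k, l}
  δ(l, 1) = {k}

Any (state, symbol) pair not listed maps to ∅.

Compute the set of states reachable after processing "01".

{k, l}

Start in {j}.
Read '0': j→{j}; now {j}.
Read '1': j→{k, l}; now {k, l}.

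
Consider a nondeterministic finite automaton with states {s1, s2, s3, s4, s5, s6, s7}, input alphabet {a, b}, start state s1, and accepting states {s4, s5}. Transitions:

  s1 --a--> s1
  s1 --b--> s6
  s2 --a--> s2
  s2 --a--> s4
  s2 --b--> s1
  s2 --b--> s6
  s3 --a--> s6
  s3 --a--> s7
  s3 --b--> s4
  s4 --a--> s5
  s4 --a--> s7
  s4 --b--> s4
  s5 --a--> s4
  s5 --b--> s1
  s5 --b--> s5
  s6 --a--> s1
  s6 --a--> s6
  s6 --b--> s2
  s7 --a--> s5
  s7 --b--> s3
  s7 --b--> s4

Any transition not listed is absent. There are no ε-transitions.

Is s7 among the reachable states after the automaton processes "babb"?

Start in {s1}.
Read 'b': {s1} → {s6}.
Read 'a': {s6} → {s1, s6}.
Read 'b': {s1, s6} → {s2, s6}.
Read 'b': {s2, s6} → {s1, s2, s6}.
State s7 is not in {s1, s2, s6}.

No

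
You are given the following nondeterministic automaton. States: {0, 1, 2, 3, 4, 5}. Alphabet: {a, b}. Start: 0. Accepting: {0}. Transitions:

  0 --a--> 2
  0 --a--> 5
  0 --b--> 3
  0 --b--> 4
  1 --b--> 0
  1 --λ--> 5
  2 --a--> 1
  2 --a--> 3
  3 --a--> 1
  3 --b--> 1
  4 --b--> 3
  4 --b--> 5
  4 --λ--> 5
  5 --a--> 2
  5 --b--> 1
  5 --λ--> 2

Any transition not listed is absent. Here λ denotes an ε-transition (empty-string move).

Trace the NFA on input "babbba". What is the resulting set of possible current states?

{1, 2, 3, 5}

Start in {0}.
Read 'b': {0} → {2, 3, 4, 5}.
Read 'a': {2, 3, 4, 5} → {1, 2, 3, 5}.
Read 'b': {1, 2, 3, 5} → {0, 1, 2, 5}.
Read 'b': {0, 1, 2, 5} → {0, 1, 2, 3, 4, 5}.
Read 'b': {0, 1, 2, 3, 4, 5} → {0, 1, 2, 3, 4, 5}.
Read 'a': {0, 1, 2, 3, 4, 5} → {1, 2, 3, 5}.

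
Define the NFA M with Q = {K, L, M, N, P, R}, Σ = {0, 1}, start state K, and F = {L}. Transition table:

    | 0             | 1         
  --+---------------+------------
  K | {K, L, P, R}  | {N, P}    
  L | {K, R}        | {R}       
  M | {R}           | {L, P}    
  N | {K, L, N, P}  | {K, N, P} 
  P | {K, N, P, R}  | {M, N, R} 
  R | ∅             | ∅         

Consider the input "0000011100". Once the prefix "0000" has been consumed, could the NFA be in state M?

Start in {K}.
Read '0': K→{K, L, P, R}; now {K, L, P, R}.
Read '0': K→{K, L, P, R}, L→{K, R}, P→{K, N, P, R}, R→∅; now {K, L, N, P, R}.
Read '0': K→{K, L, P, R}, L→{K, R}, N→{K, L, N, P}, P→{K, N, P, R}, R→∅; now {K, L, N, P, R}.
Read '0': K→{K, L, P, R}, L→{K, R}, N→{K, L, N, P}, P→{K, N, P, R}, R→∅; now {K, L, N, P, R}.
State M is not in {K, L, N, P, R}.

No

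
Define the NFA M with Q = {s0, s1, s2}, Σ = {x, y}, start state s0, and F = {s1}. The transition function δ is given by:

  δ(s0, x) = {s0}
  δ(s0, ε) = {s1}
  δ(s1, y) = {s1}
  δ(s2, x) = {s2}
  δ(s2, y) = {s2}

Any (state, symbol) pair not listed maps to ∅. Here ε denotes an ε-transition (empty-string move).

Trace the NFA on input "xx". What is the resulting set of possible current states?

{s0, s1}

Start: ε-closure({s0}) = {s0, s1}.
Read 'x': {s0, s1} → {s0, s1}.
Read 'x': {s0, s1} → {s0, s1}.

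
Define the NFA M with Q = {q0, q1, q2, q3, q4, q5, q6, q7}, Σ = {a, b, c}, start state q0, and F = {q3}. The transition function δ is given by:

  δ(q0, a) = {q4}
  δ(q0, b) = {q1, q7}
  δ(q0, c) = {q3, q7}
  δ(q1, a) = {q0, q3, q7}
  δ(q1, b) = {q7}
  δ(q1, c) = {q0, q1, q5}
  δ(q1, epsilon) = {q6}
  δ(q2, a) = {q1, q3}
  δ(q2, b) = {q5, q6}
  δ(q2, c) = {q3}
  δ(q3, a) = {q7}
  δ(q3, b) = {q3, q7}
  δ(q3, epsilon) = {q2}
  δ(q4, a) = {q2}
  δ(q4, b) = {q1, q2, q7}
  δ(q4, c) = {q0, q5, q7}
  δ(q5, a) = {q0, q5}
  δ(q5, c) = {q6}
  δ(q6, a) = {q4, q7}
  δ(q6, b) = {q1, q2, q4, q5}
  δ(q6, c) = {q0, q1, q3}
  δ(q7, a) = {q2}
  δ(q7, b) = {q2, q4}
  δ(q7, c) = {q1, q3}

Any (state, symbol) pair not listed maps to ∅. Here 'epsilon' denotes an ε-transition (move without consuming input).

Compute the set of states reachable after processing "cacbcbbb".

Start in {q0}.
Read 'c': q0→{q3, q7}; union {q3, q7}; ε-closure = {q2, q3, q7}.
Read 'a': q2→{q1, q3}, q3→{q7}, q7→{q2}; union {q1, q2, q3, q7}; ε-closure = {q1, q2, q3, q6, q7}.
Read 'c': q1→{q0, q1, q5}, q2→{q3}, q3→∅, q6→{q0, q1, q3}, q7→{q1, q3}; union {q0, q1, q3, q5}; ε-closure = {q0, q1, q2, q3, q5, q6}.
Read 'b': q0→{q1, q7}, q1→{q7}, q2→{q5, q6}, q3→{q3, q7}, q5→∅, q6→{q1, q2, q4, q5}; now {q1, q2, q3, q4, q5, q6, q7}.
Read 'c': q1→{q0, q1, q5}, q2→{q3}, q3→∅, q4→{q0, q5, q7}, q5→{q6}, q6→{q0, q1, q3}, q7→{q1, q3}; union {q0, q1, q3, q5, q6, q7}; ε-closure = {q0, q1, q2, q3, q5, q6, q7}.
Read 'b': q0→{q1, q7}, q1→{q7}, q2→{q5, q6}, q3→{q3, q7}, q5→∅, q6→{q1, q2, q4, q5}, q7→{q2, q4}; now {q1, q2, q3, q4, q5, q6, q7}.
Read 'b': q1→{q7}, q2→{q5, q6}, q3→{q3, q7}, q4→{q1, q2, q7}, q5→∅, q6→{q1, q2, q4, q5}, q7→{q2, q4}; now {q1, q2, q3, q4, q5, q6, q7}.
Read 'b': q1→{q7}, q2→{q5, q6}, q3→{q3, q7}, q4→{q1, q2, q7}, q5→∅, q6→{q1, q2, q4, q5}, q7→{q2, q4}; now {q1, q2, q3, q4, q5, q6, q7}.

{q1, q2, q3, q4, q5, q6, q7}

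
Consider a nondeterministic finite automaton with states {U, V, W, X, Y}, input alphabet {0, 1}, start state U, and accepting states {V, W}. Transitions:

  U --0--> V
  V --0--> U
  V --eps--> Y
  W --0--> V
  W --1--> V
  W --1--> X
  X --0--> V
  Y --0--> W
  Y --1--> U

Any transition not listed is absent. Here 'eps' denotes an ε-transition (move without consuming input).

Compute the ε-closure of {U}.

Begin with {U}.
No ε-moves leave this set, so the closure equals the set itself.

{U}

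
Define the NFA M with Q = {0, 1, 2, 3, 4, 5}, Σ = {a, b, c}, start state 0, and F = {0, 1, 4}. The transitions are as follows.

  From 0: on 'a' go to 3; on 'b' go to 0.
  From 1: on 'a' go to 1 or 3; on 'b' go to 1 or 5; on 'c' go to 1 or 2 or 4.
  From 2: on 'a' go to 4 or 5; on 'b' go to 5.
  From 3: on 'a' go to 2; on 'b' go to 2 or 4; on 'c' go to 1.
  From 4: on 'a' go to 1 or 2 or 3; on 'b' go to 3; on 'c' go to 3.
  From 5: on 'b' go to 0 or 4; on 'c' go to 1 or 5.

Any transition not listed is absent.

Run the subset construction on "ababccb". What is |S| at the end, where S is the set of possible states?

6

Start in {0}.
Read 'a': {0} → {3}.
Read 'b': {3} → {2, 4}.
Read 'a': {2, 4} → {1, 2, 3, 4, 5}.
Read 'b': {1, 2, 3, 4, 5} → {0, 1, 2, 3, 4, 5}.
Read 'c': {0, 1, 2, 3, 4, 5} → {1, 2, 3, 4, 5}.
Read 'c': {1, 2, 3, 4, 5} → {1, 2, 3, 4, 5}.
Read 'b': {1, 2, 3, 4, 5} → {0, 1, 2, 3, 4, 5}.
That set has 6 states.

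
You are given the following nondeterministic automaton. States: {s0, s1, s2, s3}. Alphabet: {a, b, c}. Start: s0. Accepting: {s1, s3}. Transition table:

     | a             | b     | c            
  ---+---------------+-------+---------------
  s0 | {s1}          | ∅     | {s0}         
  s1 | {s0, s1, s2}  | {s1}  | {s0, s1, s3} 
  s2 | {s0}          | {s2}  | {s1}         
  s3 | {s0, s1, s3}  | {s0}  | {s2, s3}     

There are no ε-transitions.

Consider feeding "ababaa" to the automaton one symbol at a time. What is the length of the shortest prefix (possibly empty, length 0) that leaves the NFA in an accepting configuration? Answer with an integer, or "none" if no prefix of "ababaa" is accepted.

1

Start in {s0}.
Read 'a': s0→{s1}; now {s1}.
None of the earlier sets intersect F, but {s1} does.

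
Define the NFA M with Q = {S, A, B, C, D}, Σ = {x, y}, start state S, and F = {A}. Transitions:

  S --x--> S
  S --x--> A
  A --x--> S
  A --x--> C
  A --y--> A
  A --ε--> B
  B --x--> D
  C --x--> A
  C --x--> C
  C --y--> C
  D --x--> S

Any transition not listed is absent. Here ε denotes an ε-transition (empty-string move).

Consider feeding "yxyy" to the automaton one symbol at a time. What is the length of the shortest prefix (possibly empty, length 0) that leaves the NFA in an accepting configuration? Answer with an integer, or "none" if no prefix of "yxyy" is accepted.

Start in {S}.
Read 'y': {S} → ∅.
The set is empty and remains empty for the remaining 3 symbols.
No reachable set along the way intersects F.

none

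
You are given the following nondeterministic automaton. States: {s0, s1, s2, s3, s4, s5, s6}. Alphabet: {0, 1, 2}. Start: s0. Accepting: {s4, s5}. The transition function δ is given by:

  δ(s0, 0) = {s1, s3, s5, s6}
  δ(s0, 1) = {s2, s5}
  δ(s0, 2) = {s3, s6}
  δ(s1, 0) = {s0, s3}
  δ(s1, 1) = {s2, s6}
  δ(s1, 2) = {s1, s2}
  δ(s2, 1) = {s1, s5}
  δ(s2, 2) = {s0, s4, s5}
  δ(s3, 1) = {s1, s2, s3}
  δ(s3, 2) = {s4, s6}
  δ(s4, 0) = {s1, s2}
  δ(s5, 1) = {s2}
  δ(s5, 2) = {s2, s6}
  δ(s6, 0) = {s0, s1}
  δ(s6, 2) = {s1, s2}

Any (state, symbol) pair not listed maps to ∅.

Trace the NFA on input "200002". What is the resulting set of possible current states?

{s1, s2, s3, s4, s6}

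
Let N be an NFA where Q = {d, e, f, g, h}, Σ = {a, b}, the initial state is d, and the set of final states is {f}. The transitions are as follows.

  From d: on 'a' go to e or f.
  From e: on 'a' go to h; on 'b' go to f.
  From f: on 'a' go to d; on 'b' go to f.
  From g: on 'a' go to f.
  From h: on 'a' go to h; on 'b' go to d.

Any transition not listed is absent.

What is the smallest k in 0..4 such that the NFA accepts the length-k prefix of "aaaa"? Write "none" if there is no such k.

Start in {d}.
Read 'a': {d} → {e, f}.
None of the earlier sets intersect F, but {e, f} does.

1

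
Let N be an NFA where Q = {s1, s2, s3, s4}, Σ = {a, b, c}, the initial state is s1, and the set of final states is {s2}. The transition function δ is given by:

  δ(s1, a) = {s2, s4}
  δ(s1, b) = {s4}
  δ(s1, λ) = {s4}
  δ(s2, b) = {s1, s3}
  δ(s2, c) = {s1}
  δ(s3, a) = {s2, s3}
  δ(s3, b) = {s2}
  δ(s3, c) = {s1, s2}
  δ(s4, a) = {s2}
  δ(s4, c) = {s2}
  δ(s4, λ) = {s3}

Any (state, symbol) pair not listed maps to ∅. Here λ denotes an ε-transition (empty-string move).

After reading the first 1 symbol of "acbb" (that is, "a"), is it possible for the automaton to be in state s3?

Yes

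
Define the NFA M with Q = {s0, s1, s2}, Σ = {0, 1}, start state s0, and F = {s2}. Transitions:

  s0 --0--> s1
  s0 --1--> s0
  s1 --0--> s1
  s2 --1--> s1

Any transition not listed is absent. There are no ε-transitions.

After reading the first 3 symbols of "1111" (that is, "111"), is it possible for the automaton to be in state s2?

Start in {s0}.
Read '1': s0→{s0}; now {s0}.
Read '1': s0→{s0}; now {s0}.
Read '1': s0→{s0}; now {s0}.
State s2 is not in {s0}.

No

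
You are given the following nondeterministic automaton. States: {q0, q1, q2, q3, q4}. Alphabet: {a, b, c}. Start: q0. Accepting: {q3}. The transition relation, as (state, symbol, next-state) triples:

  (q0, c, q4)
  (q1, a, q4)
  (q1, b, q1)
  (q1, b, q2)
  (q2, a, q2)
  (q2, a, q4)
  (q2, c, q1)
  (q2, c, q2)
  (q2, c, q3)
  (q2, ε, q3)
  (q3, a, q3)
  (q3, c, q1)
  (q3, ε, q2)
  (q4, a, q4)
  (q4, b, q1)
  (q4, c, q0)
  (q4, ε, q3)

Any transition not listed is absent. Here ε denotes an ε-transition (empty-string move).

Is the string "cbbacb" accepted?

Yes

Start in {q0}.
Read 'c': {q0} → {q2, q3, q4}.
Read 'b': {q2, q3, q4} → {q1}.
Read 'b': {q1} → {q1, q2, q3}.
Read 'a': {q1, q2, q3} → {q2, q3, q4}.
Read 'c': {q2, q3, q4} → {q0, q1, q2, q3}.
Read 'b': {q0, q1, q2, q3} → {q1, q2, q3}.
The final set {q1, q2, q3} contains the accepting state q3.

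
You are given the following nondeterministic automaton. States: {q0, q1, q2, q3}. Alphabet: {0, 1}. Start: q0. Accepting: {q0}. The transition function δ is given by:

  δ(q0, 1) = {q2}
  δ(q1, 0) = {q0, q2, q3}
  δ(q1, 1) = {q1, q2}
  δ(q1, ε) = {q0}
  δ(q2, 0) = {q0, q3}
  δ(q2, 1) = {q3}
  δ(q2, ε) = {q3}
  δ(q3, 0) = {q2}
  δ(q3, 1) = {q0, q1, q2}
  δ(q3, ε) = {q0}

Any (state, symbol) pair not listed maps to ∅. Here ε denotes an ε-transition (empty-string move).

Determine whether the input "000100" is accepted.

No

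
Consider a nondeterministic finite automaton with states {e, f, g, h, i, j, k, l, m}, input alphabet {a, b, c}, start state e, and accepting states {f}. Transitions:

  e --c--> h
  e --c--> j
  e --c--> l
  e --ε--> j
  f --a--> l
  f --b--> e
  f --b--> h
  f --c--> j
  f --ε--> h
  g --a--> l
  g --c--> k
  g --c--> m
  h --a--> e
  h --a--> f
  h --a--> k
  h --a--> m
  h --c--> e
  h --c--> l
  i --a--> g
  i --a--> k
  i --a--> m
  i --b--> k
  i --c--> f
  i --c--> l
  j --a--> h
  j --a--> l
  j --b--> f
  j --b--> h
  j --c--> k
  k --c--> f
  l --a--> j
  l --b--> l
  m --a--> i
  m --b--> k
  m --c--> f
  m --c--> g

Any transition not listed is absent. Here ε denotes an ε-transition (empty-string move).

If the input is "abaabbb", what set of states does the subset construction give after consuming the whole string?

Start: ε-closure({e}) = {e, j}.
Read 'a': e→∅, j→{h, l}; now {h, l}.
Read 'b': h→∅, l→{l}; now {l}.
Read 'a': l→{j}; now {j}.
Read 'a': j→{h, l}; now {h, l}.
Read 'b': h→∅, l→{l}; now {l}.
Read 'b': l→{l}; now {l}.
Read 'b': l→{l}; now {l}.

{l}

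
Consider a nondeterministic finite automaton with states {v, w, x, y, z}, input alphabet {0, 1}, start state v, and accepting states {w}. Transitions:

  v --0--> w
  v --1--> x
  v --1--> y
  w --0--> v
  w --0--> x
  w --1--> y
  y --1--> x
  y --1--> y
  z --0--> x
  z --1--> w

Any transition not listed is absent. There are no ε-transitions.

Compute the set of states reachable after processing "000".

{w}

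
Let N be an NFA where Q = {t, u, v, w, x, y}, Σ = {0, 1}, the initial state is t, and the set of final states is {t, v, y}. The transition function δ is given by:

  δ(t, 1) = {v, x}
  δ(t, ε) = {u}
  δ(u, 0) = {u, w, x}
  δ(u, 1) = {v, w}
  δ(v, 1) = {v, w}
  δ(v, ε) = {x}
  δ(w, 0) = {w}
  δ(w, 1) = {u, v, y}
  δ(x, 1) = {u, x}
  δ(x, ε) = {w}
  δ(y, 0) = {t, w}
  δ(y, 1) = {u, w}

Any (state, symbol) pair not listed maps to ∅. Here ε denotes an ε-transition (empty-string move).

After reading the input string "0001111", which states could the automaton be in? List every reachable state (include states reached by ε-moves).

{u, v, w, x, y}

Start: ε-closure({t}) = {t, u}.
Read '0': {t, u} → {u, w, x}.
Read '0': {u, w, x} → {u, w, x}.
Read '0': {u, w, x} → {u, w, x}.
Read '1': {u, w, x} → {u, v, w, x, y}.
Read '1': {u, v, w, x, y} → {u, v, w, x, y}.
Read '1': {u, v, w, x, y} → {u, v, w, x, y}.
Read '1': {u, v, w, x, y} → {u, v, w, x, y}.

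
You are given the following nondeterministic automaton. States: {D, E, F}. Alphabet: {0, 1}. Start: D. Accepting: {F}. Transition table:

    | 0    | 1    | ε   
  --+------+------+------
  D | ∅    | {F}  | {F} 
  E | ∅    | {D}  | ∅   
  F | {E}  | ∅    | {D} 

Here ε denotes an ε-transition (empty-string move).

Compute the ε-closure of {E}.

{E}

Begin with {E}.
No ε-moves leave this set, so the closure equals the set itself.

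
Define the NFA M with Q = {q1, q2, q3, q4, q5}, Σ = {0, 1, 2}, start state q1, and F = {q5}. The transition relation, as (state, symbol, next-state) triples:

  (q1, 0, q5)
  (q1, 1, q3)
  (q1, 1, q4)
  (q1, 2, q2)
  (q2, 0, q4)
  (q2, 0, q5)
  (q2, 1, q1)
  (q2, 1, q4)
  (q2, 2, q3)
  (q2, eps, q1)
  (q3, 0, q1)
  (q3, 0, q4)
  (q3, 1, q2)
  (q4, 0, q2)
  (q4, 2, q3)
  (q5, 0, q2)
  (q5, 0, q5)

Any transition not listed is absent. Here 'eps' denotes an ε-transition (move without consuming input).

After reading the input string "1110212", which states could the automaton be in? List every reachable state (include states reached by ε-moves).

Start in {q1}.
Read '1': {q1} → {q3, q4}.
Read '1': {q3, q4} → {q1, q2}.
Read '1': {q1, q2} → {q1, q3, q4}.
Read '0': {q1, q3, q4} → {q1, q2, q4, q5}.
Read '2': {q1, q2, q4, q5} → {q1, q2, q3}.
Read '1': {q1, q2, q3} → {q1, q2, q3, q4}.
Read '2': {q1, q2, q3, q4} → {q1, q2, q3}.

{q1, q2, q3}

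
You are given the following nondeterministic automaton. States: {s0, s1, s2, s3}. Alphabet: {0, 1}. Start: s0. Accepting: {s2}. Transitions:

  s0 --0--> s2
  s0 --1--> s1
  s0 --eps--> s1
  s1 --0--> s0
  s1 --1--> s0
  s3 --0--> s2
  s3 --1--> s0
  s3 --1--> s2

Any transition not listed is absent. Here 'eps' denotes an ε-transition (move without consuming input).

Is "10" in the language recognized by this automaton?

Start: ε-closure({s0}) = {s0, s1}.
Read '1': {s0, s1} → {s0, s1}.
Read '0': {s0, s1} → {s0, s1, s2}.
The final set {s0, s1, s2} contains the accepting state s2.

Yes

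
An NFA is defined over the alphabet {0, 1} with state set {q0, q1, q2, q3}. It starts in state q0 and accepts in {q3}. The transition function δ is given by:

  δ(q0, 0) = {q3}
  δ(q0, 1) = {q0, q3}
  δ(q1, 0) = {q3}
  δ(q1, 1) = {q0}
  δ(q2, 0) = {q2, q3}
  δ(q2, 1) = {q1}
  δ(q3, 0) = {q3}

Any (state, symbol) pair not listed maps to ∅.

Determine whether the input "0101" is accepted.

Start in {q0}.
Read '0': {q0} → {q3}.
Read '1': {q3} → ∅.
The set is empty and remains empty for the remaining 2 symbols.
The final set ∅ contains no accepting state.

No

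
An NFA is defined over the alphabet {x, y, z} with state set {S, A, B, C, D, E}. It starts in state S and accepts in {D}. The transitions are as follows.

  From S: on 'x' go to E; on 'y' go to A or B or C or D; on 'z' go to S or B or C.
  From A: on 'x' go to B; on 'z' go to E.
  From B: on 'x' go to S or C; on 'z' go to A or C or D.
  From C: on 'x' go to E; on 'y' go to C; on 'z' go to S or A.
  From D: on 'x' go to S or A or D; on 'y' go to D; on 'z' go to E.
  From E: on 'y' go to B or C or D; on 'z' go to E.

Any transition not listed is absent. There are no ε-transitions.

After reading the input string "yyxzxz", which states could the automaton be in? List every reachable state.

{S, A, B, C, E}

Start in {S}.
Read 'y': {S} → {A, B, C, D}.
Read 'y': {A, B, C, D} → {C, D}.
Read 'x': {C, D} → {S, A, D, E}.
Read 'z': {S, A, D, E} → {S, B, C, E}.
Read 'x': {S, B, C, E} → {S, C, E}.
Read 'z': {S, C, E} → {S, A, B, C, E}.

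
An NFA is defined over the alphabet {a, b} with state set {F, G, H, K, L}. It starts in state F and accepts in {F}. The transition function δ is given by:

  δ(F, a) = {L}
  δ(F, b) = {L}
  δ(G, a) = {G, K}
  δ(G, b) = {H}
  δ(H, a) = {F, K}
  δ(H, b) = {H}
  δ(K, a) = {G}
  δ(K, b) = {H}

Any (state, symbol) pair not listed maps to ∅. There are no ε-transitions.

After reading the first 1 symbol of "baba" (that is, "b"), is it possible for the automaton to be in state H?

Start in {F}.
Read 'b': {F} → {L}.
State H is not in {L}.

No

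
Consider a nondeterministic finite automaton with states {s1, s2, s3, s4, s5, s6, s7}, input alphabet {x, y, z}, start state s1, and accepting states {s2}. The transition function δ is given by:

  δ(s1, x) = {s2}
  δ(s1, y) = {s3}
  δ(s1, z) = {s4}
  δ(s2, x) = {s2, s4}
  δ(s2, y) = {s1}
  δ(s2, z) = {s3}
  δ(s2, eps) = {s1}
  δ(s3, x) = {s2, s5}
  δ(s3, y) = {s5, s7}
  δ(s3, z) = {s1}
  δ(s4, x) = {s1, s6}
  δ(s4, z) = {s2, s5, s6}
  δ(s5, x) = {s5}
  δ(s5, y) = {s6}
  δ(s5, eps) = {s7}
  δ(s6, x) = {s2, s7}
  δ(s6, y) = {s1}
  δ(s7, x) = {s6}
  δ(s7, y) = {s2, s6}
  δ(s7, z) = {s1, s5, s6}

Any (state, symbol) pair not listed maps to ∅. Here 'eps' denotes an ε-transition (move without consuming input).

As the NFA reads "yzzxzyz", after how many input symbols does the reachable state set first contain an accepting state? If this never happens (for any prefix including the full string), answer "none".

Start in {s1}.
Read 'y': s1→{s3}; now {s3}.
Read 'z': s3→{s1}; now {s1}.
Read 'z': s1→{s4}; now {s4}.
Read 'x': s4→{s1, s6}; now {s1, s6}.
Read 'z': s1→{s4}, s6→∅; now {s4}.
Read 'y': s4→∅; now ∅.
The set is empty and remains empty for the remaining 1 symbol.
No reachable set along the way intersects F.

none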